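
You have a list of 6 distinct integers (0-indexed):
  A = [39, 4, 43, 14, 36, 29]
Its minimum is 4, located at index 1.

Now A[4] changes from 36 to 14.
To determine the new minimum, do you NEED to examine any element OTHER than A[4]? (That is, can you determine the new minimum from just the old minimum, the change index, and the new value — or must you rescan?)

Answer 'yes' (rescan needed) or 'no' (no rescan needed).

Old min = 4 at index 1
Change at index 4: 36 -> 14
Index 4 was NOT the min. New min = min(4, 14). No rescan of other elements needed.
Needs rescan: no

Answer: no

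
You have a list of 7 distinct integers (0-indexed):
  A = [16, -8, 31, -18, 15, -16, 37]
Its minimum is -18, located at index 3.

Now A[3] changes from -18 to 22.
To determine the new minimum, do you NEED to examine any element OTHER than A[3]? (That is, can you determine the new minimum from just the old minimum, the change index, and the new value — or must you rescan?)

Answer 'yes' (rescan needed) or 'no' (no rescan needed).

Answer: yes

Derivation:
Old min = -18 at index 3
Change at index 3: -18 -> 22
Index 3 WAS the min and new value 22 > old min -18. Must rescan other elements to find the new min.
Needs rescan: yes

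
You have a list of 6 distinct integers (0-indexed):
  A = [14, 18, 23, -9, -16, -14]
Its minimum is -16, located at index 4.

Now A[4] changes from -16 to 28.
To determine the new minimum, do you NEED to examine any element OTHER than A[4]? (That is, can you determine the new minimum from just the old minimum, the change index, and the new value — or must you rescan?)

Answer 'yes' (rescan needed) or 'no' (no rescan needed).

Old min = -16 at index 4
Change at index 4: -16 -> 28
Index 4 WAS the min and new value 28 > old min -16. Must rescan other elements to find the new min.
Needs rescan: yes

Answer: yes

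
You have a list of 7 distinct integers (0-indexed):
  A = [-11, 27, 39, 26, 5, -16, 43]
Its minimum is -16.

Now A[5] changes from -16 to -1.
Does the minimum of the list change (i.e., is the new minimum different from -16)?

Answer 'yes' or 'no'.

Answer: yes

Derivation:
Old min = -16
Change: A[5] -16 -> -1
Changed element was the min; new min must be rechecked.
New min = -11; changed? yes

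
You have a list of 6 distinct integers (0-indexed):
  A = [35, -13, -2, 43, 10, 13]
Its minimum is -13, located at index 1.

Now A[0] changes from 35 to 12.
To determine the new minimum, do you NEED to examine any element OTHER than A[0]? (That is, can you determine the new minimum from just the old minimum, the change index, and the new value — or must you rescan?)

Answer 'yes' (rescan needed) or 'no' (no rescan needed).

Answer: no

Derivation:
Old min = -13 at index 1
Change at index 0: 35 -> 12
Index 0 was NOT the min. New min = min(-13, 12). No rescan of other elements needed.
Needs rescan: no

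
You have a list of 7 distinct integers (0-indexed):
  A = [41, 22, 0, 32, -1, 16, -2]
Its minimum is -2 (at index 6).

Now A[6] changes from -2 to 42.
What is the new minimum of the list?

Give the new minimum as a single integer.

Old min = -2 (at index 6)
Change: A[6] -2 -> 42
Changed element WAS the min. Need to check: is 42 still <= all others?
  Min of remaining elements: -1
  New min = min(42, -1) = -1

Answer: -1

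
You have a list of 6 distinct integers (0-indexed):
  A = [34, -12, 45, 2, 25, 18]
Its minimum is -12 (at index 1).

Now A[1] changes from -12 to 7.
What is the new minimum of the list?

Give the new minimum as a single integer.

Answer: 2

Derivation:
Old min = -12 (at index 1)
Change: A[1] -12 -> 7
Changed element WAS the min. Need to check: is 7 still <= all others?
  Min of remaining elements: 2
  New min = min(7, 2) = 2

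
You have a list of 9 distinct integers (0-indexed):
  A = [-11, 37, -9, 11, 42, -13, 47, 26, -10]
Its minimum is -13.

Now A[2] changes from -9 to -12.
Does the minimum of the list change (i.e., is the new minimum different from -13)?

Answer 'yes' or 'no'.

Answer: no

Derivation:
Old min = -13
Change: A[2] -9 -> -12
Changed element was NOT the min; min changes only if -12 < -13.
New min = -13; changed? no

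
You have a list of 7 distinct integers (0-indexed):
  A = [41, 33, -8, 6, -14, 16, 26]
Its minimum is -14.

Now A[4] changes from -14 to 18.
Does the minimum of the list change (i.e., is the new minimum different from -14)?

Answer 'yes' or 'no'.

Old min = -14
Change: A[4] -14 -> 18
Changed element was the min; new min must be rechecked.
New min = -8; changed? yes

Answer: yes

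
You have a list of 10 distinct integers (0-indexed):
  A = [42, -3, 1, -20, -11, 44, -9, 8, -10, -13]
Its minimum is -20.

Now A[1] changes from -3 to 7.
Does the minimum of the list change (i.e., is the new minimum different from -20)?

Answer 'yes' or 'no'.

Answer: no

Derivation:
Old min = -20
Change: A[1] -3 -> 7
Changed element was NOT the min; min changes only if 7 < -20.
New min = -20; changed? no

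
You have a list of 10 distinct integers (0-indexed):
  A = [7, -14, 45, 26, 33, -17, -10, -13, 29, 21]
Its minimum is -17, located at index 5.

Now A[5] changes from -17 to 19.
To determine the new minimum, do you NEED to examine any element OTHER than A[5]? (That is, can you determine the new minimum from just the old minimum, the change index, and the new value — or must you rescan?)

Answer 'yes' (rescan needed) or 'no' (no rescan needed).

Old min = -17 at index 5
Change at index 5: -17 -> 19
Index 5 WAS the min and new value 19 > old min -17. Must rescan other elements to find the new min.
Needs rescan: yes

Answer: yes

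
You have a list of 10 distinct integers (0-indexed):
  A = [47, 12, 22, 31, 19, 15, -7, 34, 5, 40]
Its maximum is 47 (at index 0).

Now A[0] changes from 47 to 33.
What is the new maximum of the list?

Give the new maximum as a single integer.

Old max = 47 (at index 0)
Change: A[0] 47 -> 33
Changed element WAS the max -> may need rescan.
  Max of remaining elements: 40
  New max = max(33, 40) = 40

Answer: 40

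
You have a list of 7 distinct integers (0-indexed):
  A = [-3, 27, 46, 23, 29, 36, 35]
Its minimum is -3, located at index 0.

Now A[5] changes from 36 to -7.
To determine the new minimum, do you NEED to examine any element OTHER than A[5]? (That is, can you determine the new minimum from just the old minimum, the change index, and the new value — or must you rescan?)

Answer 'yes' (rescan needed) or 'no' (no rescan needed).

Answer: no

Derivation:
Old min = -3 at index 0
Change at index 5: 36 -> -7
Index 5 was NOT the min. New min = min(-3, -7). No rescan of other elements needed.
Needs rescan: no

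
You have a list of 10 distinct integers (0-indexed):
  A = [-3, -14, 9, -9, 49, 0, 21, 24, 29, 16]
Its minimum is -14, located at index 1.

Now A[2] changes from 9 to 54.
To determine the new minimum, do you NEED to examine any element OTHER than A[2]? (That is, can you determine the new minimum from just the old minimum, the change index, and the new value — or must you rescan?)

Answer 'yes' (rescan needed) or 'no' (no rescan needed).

Answer: no

Derivation:
Old min = -14 at index 1
Change at index 2: 9 -> 54
Index 2 was NOT the min. New min = min(-14, 54). No rescan of other elements needed.
Needs rescan: no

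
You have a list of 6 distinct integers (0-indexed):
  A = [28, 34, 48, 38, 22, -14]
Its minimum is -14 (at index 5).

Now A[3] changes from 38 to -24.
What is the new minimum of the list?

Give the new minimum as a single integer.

Old min = -14 (at index 5)
Change: A[3] 38 -> -24
Changed element was NOT the old min.
  New min = min(old_min, new_val) = min(-14, -24) = -24

Answer: -24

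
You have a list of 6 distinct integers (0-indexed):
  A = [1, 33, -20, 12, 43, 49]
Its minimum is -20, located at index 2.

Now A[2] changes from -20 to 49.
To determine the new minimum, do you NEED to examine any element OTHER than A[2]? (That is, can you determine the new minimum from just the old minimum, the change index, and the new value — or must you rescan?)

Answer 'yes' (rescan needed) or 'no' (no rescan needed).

Old min = -20 at index 2
Change at index 2: -20 -> 49
Index 2 WAS the min and new value 49 > old min -20. Must rescan other elements to find the new min.
Needs rescan: yes

Answer: yes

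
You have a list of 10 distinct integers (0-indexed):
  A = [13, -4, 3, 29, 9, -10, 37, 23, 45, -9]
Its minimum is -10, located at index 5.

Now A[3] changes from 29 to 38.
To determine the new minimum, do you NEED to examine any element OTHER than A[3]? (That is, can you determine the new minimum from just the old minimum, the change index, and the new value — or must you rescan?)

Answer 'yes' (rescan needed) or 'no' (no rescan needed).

Answer: no

Derivation:
Old min = -10 at index 5
Change at index 3: 29 -> 38
Index 3 was NOT the min. New min = min(-10, 38). No rescan of other elements needed.
Needs rescan: no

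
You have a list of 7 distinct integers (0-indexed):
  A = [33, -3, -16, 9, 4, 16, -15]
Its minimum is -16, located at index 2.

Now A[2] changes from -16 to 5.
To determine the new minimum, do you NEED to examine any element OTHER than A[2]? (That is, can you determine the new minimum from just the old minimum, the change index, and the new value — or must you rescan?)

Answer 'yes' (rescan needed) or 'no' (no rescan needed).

Old min = -16 at index 2
Change at index 2: -16 -> 5
Index 2 WAS the min and new value 5 > old min -16. Must rescan other elements to find the new min.
Needs rescan: yes

Answer: yes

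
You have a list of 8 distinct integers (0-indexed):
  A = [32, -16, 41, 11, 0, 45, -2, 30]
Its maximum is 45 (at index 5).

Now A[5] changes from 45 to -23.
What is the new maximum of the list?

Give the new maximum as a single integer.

Old max = 45 (at index 5)
Change: A[5] 45 -> -23
Changed element WAS the max -> may need rescan.
  Max of remaining elements: 41
  New max = max(-23, 41) = 41

Answer: 41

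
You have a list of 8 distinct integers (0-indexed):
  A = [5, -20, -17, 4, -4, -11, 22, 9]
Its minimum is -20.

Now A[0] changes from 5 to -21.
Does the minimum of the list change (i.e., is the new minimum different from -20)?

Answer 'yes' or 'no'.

Answer: yes

Derivation:
Old min = -20
Change: A[0] 5 -> -21
Changed element was NOT the min; min changes only if -21 < -20.
New min = -21; changed? yes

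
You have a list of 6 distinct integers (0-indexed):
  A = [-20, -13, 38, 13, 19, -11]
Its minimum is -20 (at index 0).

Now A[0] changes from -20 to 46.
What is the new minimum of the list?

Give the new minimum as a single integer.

Old min = -20 (at index 0)
Change: A[0] -20 -> 46
Changed element WAS the min. Need to check: is 46 still <= all others?
  Min of remaining elements: -13
  New min = min(46, -13) = -13

Answer: -13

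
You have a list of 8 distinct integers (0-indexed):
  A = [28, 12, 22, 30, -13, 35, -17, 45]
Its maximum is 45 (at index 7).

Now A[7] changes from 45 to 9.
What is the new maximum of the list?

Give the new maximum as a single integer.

Old max = 45 (at index 7)
Change: A[7] 45 -> 9
Changed element WAS the max -> may need rescan.
  Max of remaining elements: 35
  New max = max(9, 35) = 35

Answer: 35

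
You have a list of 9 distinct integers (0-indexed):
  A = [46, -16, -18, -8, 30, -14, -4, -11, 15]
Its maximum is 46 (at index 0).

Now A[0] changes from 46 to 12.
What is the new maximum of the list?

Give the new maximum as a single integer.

Answer: 30

Derivation:
Old max = 46 (at index 0)
Change: A[0] 46 -> 12
Changed element WAS the max -> may need rescan.
  Max of remaining elements: 30
  New max = max(12, 30) = 30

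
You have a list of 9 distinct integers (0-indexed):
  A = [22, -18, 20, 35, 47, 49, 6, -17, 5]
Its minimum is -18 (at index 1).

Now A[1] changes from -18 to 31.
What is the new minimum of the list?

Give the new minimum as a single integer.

Answer: -17

Derivation:
Old min = -18 (at index 1)
Change: A[1] -18 -> 31
Changed element WAS the min. Need to check: is 31 still <= all others?
  Min of remaining elements: -17
  New min = min(31, -17) = -17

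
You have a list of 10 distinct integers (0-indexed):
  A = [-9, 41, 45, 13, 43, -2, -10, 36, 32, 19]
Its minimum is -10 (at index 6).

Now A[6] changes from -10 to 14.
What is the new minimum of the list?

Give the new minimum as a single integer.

Old min = -10 (at index 6)
Change: A[6] -10 -> 14
Changed element WAS the min. Need to check: is 14 still <= all others?
  Min of remaining elements: -9
  New min = min(14, -9) = -9

Answer: -9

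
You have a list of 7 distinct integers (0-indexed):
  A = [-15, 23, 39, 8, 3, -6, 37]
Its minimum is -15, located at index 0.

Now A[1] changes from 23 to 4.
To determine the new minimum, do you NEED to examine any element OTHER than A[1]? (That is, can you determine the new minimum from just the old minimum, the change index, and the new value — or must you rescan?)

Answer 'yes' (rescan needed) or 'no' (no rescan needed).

Old min = -15 at index 0
Change at index 1: 23 -> 4
Index 1 was NOT the min. New min = min(-15, 4). No rescan of other elements needed.
Needs rescan: no

Answer: no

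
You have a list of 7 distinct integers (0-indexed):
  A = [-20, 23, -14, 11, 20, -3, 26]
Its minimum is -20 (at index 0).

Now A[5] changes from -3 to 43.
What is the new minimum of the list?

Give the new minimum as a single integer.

Answer: -20

Derivation:
Old min = -20 (at index 0)
Change: A[5] -3 -> 43
Changed element was NOT the old min.
  New min = min(old_min, new_val) = min(-20, 43) = -20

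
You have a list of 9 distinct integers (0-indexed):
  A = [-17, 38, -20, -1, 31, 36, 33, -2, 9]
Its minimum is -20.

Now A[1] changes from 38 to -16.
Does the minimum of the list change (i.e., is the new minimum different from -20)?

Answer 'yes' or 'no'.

Old min = -20
Change: A[1] 38 -> -16
Changed element was NOT the min; min changes only if -16 < -20.
New min = -20; changed? no

Answer: no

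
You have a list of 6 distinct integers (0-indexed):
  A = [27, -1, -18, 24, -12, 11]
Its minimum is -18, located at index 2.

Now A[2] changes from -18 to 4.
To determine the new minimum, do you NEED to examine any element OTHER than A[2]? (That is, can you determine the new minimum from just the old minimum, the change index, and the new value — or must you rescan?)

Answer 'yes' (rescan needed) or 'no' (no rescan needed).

Answer: yes

Derivation:
Old min = -18 at index 2
Change at index 2: -18 -> 4
Index 2 WAS the min and new value 4 > old min -18. Must rescan other elements to find the new min.
Needs rescan: yes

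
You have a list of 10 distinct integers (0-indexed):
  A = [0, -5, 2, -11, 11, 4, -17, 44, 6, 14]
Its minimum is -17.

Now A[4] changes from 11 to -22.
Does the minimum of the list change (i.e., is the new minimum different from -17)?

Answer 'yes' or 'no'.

Old min = -17
Change: A[4] 11 -> -22
Changed element was NOT the min; min changes only if -22 < -17.
New min = -22; changed? yes

Answer: yes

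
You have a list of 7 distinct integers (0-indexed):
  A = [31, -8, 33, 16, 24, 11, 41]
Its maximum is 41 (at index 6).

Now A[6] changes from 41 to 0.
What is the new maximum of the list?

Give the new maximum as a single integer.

Answer: 33

Derivation:
Old max = 41 (at index 6)
Change: A[6] 41 -> 0
Changed element WAS the max -> may need rescan.
  Max of remaining elements: 33
  New max = max(0, 33) = 33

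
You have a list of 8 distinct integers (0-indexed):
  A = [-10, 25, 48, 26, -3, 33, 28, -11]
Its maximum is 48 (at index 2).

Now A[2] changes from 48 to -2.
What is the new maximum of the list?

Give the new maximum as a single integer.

Old max = 48 (at index 2)
Change: A[2] 48 -> -2
Changed element WAS the max -> may need rescan.
  Max of remaining elements: 33
  New max = max(-2, 33) = 33

Answer: 33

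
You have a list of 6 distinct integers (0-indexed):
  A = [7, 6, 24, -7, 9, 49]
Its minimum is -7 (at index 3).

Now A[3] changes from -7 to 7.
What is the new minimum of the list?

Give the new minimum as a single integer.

Old min = -7 (at index 3)
Change: A[3] -7 -> 7
Changed element WAS the min. Need to check: is 7 still <= all others?
  Min of remaining elements: 6
  New min = min(7, 6) = 6

Answer: 6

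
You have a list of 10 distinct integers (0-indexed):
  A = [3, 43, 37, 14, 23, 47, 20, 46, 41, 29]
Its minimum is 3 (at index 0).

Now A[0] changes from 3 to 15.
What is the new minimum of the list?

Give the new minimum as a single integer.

Answer: 14

Derivation:
Old min = 3 (at index 0)
Change: A[0] 3 -> 15
Changed element WAS the min. Need to check: is 15 still <= all others?
  Min of remaining elements: 14
  New min = min(15, 14) = 14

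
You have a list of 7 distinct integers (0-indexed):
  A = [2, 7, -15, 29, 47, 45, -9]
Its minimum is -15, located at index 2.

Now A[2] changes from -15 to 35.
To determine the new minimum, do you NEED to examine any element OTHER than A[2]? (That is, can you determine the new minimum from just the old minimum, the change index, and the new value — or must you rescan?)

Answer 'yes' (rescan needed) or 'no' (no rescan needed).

Answer: yes

Derivation:
Old min = -15 at index 2
Change at index 2: -15 -> 35
Index 2 WAS the min and new value 35 > old min -15. Must rescan other elements to find the new min.
Needs rescan: yes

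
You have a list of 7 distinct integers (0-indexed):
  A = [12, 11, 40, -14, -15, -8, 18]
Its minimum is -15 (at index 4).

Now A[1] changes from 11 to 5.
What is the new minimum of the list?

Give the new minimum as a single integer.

Old min = -15 (at index 4)
Change: A[1] 11 -> 5
Changed element was NOT the old min.
  New min = min(old_min, new_val) = min(-15, 5) = -15

Answer: -15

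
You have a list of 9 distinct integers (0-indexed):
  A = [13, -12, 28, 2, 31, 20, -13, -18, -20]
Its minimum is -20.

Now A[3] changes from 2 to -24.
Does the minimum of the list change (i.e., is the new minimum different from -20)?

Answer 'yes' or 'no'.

Answer: yes

Derivation:
Old min = -20
Change: A[3] 2 -> -24
Changed element was NOT the min; min changes only if -24 < -20.
New min = -24; changed? yes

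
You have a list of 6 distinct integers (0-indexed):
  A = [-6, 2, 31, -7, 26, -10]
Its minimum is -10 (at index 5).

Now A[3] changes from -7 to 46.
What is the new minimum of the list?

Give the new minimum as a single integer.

Answer: -10

Derivation:
Old min = -10 (at index 5)
Change: A[3] -7 -> 46
Changed element was NOT the old min.
  New min = min(old_min, new_val) = min(-10, 46) = -10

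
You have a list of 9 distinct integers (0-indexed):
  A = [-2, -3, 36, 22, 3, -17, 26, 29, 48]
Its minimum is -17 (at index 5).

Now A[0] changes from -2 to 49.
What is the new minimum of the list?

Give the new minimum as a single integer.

Answer: -17

Derivation:
Old min = -17 (at index 5)
Change: A[0] -2 -> 49
Changed element was NOT the old min.
  New min = min(old_min, new_val) = min(-17, 49) = -17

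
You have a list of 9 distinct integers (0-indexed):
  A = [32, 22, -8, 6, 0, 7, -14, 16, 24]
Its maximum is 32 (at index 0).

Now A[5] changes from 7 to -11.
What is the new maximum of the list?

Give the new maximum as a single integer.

Old max = 32 (at index 0)
Change: A[5] 7 -> -11
Changed element was NOT the old max.
  New max = max(old_max, new_val) = max(32, -11) = 32

Answer: 32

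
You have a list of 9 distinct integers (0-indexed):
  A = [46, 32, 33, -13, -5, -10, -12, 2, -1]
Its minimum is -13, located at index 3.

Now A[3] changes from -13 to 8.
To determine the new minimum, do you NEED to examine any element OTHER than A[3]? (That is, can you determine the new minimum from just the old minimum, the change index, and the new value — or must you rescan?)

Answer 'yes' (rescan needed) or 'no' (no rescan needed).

Answer: yes

Derivation:
Old min = -13 at index 3
Change at index 3: -13 -> 8
Index 3 WAS the min and new value 8 > old min -13. Must rescan other elements to find the new min.
Needs rescan: yes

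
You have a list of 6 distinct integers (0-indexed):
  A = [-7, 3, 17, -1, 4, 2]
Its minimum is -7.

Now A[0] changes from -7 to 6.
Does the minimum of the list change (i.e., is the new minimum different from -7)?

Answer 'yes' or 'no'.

Answer: yes

Derivation:
Old min = -7
Change: A[0] -7 -> 6
Changed element was the min; new min must be rechecked.
New min = -1; changed? yes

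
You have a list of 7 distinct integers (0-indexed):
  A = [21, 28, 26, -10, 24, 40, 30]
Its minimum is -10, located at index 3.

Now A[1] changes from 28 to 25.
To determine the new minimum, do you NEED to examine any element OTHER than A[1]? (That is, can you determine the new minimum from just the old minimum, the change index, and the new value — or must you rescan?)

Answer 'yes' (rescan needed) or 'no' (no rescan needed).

Answer: no

Derivation:
Old min = -10 at index 3
Change at index 1: 28 -> 25
Index 1 was NOT the min. New min = min(-10, 25). No rescan of other elements needed.
Needs rescan: no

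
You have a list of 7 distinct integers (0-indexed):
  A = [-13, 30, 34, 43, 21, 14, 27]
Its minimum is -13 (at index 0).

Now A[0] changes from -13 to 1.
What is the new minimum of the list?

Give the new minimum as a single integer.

Answer: 1

Derivation:
Old min = -13 (at index 0)
Change: A[0] -13 -> 1
Changed element WAS the min. Need to check: is 1 still <= all others?
  Min of remaining elements: 14
  New min = min(1, 14) = 1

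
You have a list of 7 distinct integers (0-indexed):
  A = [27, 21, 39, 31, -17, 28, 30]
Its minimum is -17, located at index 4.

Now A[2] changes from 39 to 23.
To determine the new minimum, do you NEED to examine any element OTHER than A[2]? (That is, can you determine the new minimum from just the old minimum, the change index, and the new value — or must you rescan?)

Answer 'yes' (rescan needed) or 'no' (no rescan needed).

Answer: no

Derivation:
Old min = -17 at index 4
Change at index 2: 39 -> 23
Index 2 was NOT the min. New min = min(-17, 23). No rescan of other elements needed.
Needs rescan: no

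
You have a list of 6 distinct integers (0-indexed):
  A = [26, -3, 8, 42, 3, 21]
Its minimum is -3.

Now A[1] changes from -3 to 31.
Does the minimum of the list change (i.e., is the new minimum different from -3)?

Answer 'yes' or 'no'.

Old min = -3
Change: A[1] -3 -> 31
Changed element was the min; new min must be rechecked.
New min = 3; changed? yes

Answer: yes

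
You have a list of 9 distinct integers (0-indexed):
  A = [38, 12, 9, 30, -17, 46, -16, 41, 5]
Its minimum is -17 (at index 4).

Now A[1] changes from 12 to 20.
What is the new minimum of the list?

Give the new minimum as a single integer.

Old min = -17 (at index 4)
Change: A[1] 12 -> 20
Changed element was NOT the old min.
  New min = min(old_min, new_val) = min(-17, 20) = -17

Answer: -17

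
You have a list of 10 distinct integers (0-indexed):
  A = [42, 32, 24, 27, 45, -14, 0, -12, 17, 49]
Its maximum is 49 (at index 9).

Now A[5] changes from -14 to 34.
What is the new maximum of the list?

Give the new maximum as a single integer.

Old max = 49 (at index 9)
Change: A[5] -14 -> 34
Changed element was NOT the old max.
  New max = max(old_max, new_val) = max(49, 34) = 49

Answer: 49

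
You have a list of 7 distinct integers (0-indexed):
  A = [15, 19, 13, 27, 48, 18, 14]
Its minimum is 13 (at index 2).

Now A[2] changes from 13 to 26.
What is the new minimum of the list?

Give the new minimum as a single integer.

Answer: 14

Derivation:
Old min = 13 (at index 2)
Change: A[2] 13 -> 26
Changed element WAS the min. Need to check: is 26 still <= all others?
  Min of remaining elements: 14
  New min = min(26, 14) = 14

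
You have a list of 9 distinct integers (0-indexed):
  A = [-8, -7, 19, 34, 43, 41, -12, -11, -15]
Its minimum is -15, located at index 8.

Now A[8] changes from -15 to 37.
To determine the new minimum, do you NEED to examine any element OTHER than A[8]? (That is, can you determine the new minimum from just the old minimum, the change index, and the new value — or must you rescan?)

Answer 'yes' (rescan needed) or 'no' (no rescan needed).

Old min = -15 at index 8
Change at index 8: -15 -> 37
Index 8 WAS the min and new value 37 > old min -15. Must rescan other elements to find the new min.
Needs rescan: yes

Answer: yes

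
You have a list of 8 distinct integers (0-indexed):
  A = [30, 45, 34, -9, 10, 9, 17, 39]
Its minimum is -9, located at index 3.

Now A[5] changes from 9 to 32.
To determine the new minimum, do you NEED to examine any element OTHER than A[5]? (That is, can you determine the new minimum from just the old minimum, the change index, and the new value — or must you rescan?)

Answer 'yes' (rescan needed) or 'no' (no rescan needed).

Answer: no

Derivation:
Old min = -9 at index 3
Change at index 5: 9 -> 32
Index 5 was NOT the min. New min = min(-9, 32). No rescan of other elements needed.
Needs rescan: no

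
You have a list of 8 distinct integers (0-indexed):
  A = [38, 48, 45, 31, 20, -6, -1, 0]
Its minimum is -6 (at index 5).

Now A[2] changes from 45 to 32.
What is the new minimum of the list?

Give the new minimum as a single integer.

Old min = -6 (at index 5)
Change: A[2] 45 -> 32
Changed element was NOT the old min.
  New min = min(old_min, new_val) = min(-6, 32) = -6

Answer: -6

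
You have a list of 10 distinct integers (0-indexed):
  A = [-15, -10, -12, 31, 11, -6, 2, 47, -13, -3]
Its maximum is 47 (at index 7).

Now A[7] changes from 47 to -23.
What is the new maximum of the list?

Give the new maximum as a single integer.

Answer: 31

Derivation:
Old max = 47 (at index 7)
Change: A[7] 47 -> -23
Changed element WAS the max -> may need rescan.
  Max of remaining elements: 31
  New max = max(-23, 31) = 31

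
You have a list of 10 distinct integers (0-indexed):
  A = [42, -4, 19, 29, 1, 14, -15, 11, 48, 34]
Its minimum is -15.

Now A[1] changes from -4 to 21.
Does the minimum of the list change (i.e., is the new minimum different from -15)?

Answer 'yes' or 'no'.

Old min = -15
Change: A[1] -4 -> 21
Changed element was NOT the min; min changes only if 21 < -15.
New min = -15; changed? no

Answer: no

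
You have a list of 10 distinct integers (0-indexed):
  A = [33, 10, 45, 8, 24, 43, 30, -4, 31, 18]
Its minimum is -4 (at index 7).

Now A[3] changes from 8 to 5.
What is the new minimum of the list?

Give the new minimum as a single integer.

Old min = -4 (at index 7)
Change: A[3] 8 -> 5
Changed element was NOT the old min.
  New min = min(old_min, new_val) = min(-4, 5) = -4

Answer: -4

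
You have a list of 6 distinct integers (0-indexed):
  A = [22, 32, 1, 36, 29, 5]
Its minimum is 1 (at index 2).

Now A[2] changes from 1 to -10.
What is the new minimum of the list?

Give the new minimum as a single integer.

Answer: -10

Derivation:
Old min = 1 (at index 2)
Change: A[2] 1 -> -10
Changed element WAS the min. Need to check: is -10 still <= all others?
  Min of remaining elements: 5
  New min = min(-10, 5) = -10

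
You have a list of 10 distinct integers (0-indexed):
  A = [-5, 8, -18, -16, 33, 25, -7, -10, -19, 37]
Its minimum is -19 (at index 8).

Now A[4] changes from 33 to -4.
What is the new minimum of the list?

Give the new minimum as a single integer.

Old min = -19 (at index 8)
Change: A[4] 33 -> -4
Changed element was NOT the old min.
  New min = min(old_min, new_val) = min(-19, -4) = -19

Answer: -19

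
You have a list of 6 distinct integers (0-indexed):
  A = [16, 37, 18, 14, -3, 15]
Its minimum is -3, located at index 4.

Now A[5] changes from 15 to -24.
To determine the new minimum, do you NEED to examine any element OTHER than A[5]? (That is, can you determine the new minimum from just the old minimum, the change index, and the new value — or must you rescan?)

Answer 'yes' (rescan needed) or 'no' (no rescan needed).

Old min = -3 at index 4
Change at index 5: 15 -> -24
Index 5 was NOT the min. New min = min(-3, -24). No rescan of other elements needed.
Needs rescan: no

Answer: no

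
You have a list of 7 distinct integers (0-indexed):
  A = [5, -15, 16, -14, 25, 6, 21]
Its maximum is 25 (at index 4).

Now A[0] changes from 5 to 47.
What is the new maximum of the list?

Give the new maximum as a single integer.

Answer: 47

Derivation:
Old max = 25 (at index 4)
Change: A[0] 5 -> 47
Changed element was NOT the old max.
  New max = max(old_max, new_val) = max(25, 47) = 47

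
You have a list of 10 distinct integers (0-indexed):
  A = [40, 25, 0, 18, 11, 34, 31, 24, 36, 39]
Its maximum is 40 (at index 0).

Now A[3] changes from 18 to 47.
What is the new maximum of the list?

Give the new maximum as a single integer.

Old max = 40 (at index 0)
Change: A[3] 18 -> 47
Changed element was NOT the old max.
  New max = max(old_max, new_val) = max(40, 47) = 47

Answer: 47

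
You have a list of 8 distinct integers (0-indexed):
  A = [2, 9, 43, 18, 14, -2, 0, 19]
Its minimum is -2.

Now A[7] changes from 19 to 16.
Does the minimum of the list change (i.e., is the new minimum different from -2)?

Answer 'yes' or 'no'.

Answer: no

Derivation:
Old min = -2
Change: A[7] 19 -> 16
Changed element was NOT the min; min changes only if 16 < -2.
New min = -2; changed? no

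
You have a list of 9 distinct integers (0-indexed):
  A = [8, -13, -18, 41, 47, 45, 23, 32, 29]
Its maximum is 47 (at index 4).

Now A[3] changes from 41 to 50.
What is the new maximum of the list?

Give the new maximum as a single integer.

Old max = 47 (at index 4)
Change: A[3] 41 -> 50
Changed element was NOT the old max.
  New max = max(old_max, new_val) = max(47, 50) = 50

Answer: 50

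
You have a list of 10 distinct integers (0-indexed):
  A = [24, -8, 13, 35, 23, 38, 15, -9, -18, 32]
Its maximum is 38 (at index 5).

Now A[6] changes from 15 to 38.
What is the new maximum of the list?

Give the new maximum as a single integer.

Answer: 38

Derivation:
Old max = 38 (at index 5)
Change: A[6] 15 -> 38
Changed element was NOT the old max.
  New max = max(old_max, new_val) = max(38, 38) = 38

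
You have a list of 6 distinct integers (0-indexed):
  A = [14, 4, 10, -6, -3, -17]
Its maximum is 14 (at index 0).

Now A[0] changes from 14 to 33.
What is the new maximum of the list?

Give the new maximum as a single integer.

Old max = 14 (at index 0)
Change: A[0] 14 -> 33
Changed element WAS the max -> may need rescan.
  Max of remaining elements: 10
  New max = max(33, 10) = 33

Answer: 33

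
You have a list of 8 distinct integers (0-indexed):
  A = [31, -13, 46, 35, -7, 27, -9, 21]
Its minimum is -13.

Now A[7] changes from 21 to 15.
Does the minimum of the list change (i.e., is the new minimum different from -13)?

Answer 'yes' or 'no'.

Old min = -13
Change: A[7] 21 -> 15
Changed element was NOT the min; min changes only if 15 < -13.
New min = -13; changed? no

Answer: no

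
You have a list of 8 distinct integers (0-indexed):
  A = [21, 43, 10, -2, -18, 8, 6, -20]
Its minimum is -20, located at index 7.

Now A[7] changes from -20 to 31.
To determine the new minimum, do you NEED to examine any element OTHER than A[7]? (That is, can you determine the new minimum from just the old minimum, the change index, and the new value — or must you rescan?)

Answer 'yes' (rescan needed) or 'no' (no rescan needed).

Old min = -20 at index 7
Change at index 7: -20 -> 31
Index 7 WAS the min and new value 31 > old min -20. Must rescan other elements to find the new min.
Needs rescan: yes

Answer: yes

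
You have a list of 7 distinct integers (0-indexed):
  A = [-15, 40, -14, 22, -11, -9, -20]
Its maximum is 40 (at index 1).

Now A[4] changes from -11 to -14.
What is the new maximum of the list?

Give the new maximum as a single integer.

Answer: 40

Derivation:
Old max = 40 (at index 1)
Change: A[4] -11 -> -14
Changed element was NOT the old max.
  New max = max(old_max, new_val) = max(40, -14) = 40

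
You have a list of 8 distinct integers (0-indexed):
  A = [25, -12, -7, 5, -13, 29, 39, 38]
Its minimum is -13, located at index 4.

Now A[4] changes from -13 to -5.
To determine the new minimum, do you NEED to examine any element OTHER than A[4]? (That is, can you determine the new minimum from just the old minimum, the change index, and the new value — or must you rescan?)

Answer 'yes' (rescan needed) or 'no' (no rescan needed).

Answer: yes

Derivation:
Old min = -13 at index 4
Change at index 4: -13 -> -5
Index 4 WAS the min and new value -5 > old min -13. Must rescan other elements to find the new min.
Needs rescan: yes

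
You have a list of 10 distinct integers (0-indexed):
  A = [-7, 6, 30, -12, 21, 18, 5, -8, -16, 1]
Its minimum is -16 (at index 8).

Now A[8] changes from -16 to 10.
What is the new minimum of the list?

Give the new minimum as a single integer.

Answer: -12

Derivation:
Old min = -16 (at index 8)
Change: A[8] -16 -> 10
Changed element WAS the min. Need to check: is 10 still <= all others?
  Min of remaining elements: -12
  New min = min(10, -12) = -12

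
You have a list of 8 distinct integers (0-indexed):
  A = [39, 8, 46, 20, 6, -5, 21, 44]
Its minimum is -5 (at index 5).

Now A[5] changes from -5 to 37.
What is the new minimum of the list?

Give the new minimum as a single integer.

Answer: 6

Derivation:
Old min = -5 (at index 5)
Change: A[5] -5 -> 37
Changed element WAS the min. Need to check: is 37 still <= all others?
  Min of remaining elements: 6
  New min = min(37, 6) = 6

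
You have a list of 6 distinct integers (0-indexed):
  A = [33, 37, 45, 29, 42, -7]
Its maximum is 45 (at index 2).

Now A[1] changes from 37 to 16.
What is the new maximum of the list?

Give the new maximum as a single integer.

Answer: 45

Derivation:
Old max = 45 (at index 2)
Change: A[1] 37 -> 16
Changed element was NOT the old max.
  New max = max(old_max, new_val) = max(45, 16) = 45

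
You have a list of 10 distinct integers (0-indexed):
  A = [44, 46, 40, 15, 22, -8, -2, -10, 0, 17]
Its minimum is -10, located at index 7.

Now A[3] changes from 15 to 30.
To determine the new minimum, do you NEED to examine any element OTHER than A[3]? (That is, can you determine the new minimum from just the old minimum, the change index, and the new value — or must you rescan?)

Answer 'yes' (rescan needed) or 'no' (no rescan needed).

Old min = -10 at index 7
Change at index 3: 15 -> 30
Index 3 was NOT the min. New min = min(-10, 30). No rescan of other elements needed.
Needs rescan: no

Answer: no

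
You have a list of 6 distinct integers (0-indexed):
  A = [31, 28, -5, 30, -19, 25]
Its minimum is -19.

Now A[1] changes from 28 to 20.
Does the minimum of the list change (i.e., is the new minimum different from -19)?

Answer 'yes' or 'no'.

Answer: no

Derivation:
Old min = -19
Change: A[1] 28 -> 20
Changed element was NOT the min; min changes only if 20 < -19.
New min = -19; changed? no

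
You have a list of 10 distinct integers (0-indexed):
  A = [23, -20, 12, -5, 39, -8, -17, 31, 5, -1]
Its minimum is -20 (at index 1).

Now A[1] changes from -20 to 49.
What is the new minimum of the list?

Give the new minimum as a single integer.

Old min = -20 (at index 1)
Change: A[1] -20 -> 49
Changed element WAS the min. Need to check: is 49 still <= all others?
  Min of remaining elements: -17
  New min = min(49, -17) = -17

Answer: -17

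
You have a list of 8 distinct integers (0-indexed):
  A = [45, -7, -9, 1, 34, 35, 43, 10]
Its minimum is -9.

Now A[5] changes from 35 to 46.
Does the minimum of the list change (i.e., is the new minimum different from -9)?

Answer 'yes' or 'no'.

Old min = -9
Change: A[5] 35 -> 46
Changed element was NOT the min; min changes only if 46 < -9.
New min = -9; changed? no

Answer: no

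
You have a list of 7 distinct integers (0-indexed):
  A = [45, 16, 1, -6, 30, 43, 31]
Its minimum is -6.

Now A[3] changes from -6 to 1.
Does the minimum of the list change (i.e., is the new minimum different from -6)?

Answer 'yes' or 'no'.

Answer: yes

Derivation:
Old min = -6
Change: A[3] -6 -> 1
Changed element was the min; new min must be rechecked.
New min = 1; changed? yes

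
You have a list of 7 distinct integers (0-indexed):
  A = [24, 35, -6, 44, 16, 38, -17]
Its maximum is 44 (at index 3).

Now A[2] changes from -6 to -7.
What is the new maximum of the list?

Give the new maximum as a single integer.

Answer: 44

Derivation:
Old max = 44 (at index 3)
Change: A[2] -6 -> -7
Changed element was NOT the old max.
  New max = max(old_max, new_val) = max(44, -7) = 44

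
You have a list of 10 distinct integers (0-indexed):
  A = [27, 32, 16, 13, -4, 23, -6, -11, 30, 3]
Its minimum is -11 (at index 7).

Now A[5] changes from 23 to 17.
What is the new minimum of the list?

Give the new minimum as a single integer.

Old min = -11 (at index 7)
Change: A[5] 23 -> 17
Changed element was NOT the old min.
  New min = min(old_min, new_val) = min(-11, 17) = -11

Answer: -11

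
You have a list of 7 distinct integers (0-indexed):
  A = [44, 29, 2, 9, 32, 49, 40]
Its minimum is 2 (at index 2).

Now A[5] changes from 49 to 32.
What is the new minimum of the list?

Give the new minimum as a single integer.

Old min = 2 (at index 2)
Change: A[5] 49 -> 32
Changed element was NOT the old min.
  New min = min(old_min, new_val) = min(2, 32) = 2

Answer: 2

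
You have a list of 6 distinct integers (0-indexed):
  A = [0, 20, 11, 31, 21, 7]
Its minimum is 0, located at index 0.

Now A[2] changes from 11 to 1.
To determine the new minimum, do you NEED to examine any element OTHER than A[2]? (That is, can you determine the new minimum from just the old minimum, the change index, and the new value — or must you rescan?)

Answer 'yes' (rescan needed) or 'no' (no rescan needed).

Answer: no

Derivation:
Old min = 0 at index 0
Change at index 2: 11 -> 1
Index 2 was NOT the min. New min = min(0, 1). No rescan of other elements needed.
Needs rescan: no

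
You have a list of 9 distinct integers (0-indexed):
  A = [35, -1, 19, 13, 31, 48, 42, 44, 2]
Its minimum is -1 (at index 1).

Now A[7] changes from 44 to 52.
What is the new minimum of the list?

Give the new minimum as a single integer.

Old min = -1 (at index 1)
Change: A[7] 44 -> 52
Changed element was NOT the old min.
  New min = min(old_min, new_val) = min(-1, 52) = -1

Answer: -1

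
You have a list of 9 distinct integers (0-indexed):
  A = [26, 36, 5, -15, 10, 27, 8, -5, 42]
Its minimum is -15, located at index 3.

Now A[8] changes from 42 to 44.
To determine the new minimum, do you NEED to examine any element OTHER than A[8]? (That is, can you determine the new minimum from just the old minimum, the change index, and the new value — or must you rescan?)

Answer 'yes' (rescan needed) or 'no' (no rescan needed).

Old min = -15 at index 3
Change at index 8: 42 -> 44
Index 8 was NOT the min. New min = min(-15, 44). No rescan of other elements needed.
Needs rescan: no

Answer: no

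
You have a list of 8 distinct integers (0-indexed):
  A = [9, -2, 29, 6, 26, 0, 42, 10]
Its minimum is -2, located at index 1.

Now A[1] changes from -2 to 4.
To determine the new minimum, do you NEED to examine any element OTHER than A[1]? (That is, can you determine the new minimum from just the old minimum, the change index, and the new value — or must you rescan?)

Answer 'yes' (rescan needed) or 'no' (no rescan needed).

Old min = -2 at index 1
Change at index 1: -2 -> 4
Index 1 WAS the min and new value 4 > old min -2. Must rescan other elements to find the new min.
Needs rescan: yes

Answer: yes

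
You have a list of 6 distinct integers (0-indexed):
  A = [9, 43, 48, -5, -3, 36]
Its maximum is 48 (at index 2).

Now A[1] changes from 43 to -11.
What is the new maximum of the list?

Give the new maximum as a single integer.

Answer: 48

Derivation:
Old max = 48 (at index 2)
Change: A[1] 43 -> -11
Changed element was NOT the old max.
  New max = max(old_max, new_val) = max(48, -11) = 48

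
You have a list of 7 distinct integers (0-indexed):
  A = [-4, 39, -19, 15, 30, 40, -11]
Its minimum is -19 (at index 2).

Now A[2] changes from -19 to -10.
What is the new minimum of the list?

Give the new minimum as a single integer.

Old min = -19 (at index 2)
Change: A[2] -19 -> -10
Changed element WAS the min. Need to check: is -10 still <= all others?
  Min of remaining elements: -11
  New min = min(-10, -11) = -11

Answer: -11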